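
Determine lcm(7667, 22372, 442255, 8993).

12623162402620

7667 = 11 · 17 · 41; 22372 = 2² · 7 · 17 · 47; 442255 = 5 · 11² · 17 · 43; 8993 = 17 · 23²
lcm takes max exponent of each prime: 2² · 5 · 7 · 11² · 17 · 23² · 41 · 43 · 47 = 12623162402620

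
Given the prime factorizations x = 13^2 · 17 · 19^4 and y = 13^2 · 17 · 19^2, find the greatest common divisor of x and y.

min exponent per shared prime: 13^2 · 17 · 19^2 = 1037153

1037153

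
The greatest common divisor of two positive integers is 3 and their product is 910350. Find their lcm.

gcd·lcm = product, so lcm = 910350/3 = 303450.

303450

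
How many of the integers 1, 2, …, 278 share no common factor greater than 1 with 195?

138

195 = 3·5·13. Inclusion–exclusion on these primes:
278 − ⌊278/3⌋ − ⌊278/5⌋ − ⌊278/13⌋ + ⌊278/15⌋ + ⌊278/39⌋ + ⌊278/65⌋ − ⌊278/195⌋ = 138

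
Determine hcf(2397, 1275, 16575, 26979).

2397 = 3 · 17 · 47; 1275 = 3 · 5² · 17; 16575 = 3 · 5² · 13 · 17; 26979 = 3 · 17 · 23²
gcd takes min exponent of each prime: 3 · 17 = 51

51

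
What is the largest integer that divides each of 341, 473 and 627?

gcd(341, 473): 473 = 1·341 + 132; 341 = 2·132 + 77; 132 = 1·77 + 55; 77 = 1·55 + 22; 55 = 2·22 + 11; 22 = 2·11 + 0 → 11
gcd(11, 627): 627 = 57·11 + 0 → 11

11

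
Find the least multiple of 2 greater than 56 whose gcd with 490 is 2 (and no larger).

58

Multiples of 2 above 56: 2·29, 2·30, … . Need the cofactor coprime to 490/2 = 245.
Checking s = 29, 30, … the first with gcd(s, 245) = 1 is s = 29, giving 58.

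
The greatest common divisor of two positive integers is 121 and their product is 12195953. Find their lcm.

gcd·lcm = product, so lcm = 12195953/121 = 100793.

100793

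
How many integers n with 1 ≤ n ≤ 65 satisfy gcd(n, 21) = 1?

21 = 3·7. Inclusion–exclusion on these primes:
65 − ⌊65/3⌋ − ⌊65/7⌋ + ⌊65/21⌋ = 38

38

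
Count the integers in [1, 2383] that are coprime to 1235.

1235 = 5·13·19. Inclusion–exclusion on these primes:
2383 − ⌊2383/5⌋ − ⌊2383/13⌋ − ⌊2383/19⌋ + ⌊2383/65⌋ + ⌊2383/95⌋ + ⌊2383/247⌋ − ⌊2383/1235⌋ = 1668

1668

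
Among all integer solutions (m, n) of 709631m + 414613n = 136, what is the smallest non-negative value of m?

Reduce mod 414613: 709631m ≡ 136 (mod 414613). With g = gcd(709631, 414613) = 17 dividing 136, divide through: 41743m ≡ 8 (mod 24389).
Since gcd(41743, 24389) = 1, m ≡ 8·(41743)⁻¹ ≡ 17913 (mod 24389). Smallest non-negative: 17913.

17913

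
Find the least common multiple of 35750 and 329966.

35750 = 2 · 5³ · 11 · 13; 329966 = 2 · 7³ · 13 · 37
max exponents: 2 · 5³ · 7³ · 11 · 13 · 37 = 453703250

453703250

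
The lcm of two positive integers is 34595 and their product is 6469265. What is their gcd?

187

From gcd × lcm = pq: gcd = 6469265 / 34595 = 187.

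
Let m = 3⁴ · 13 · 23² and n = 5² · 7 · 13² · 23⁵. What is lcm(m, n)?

max exponent per prime: 3⁴ · 5² · 7 · 13² · 23⁵ = 15418742382225

15418742382225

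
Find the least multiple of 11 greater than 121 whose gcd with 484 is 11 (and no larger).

gcd(a, 484) = 11 forces 11 | a; write a = 11s. Then gcd(11s, 11·44) = 11·gcd(s, 44), so need gcd(s, 44) = 1.
11s > 121 gives s ≥ 12. The least s ≥ 12 coprime to 44 is 13, so a = 11·13 = 143.

143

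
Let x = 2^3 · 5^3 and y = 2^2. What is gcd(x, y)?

4

min exponent per shared prime: 2^2 = 4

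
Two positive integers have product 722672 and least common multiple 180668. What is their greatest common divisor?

From gcd × lcm = ab: gcd = 722672 / 180668 = 4.

4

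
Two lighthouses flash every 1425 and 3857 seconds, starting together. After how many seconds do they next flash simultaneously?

gcd first: 3857 = 2·1425 + 1007; 1425 = 1·1007 + 418; 1007 = 2·418 + 171; 418 = 2·171 + 76; 171 = 2·76 + 19; 76 = 4·19 + 0 → gcd = 19
lcm = 1425·3857/gcd = 5496225/19 = 289275

289275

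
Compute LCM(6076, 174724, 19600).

lcm(6076, 174724) = 6076·174724/gcd = 1061623024/4 = 265405756
lcm(265405756, 19600) = 265405756·19600/gcd = 5201952817600/196 = 26540575600

26540575600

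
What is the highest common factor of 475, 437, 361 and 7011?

gcd(475, 437): 475 = 1·437 + 38; 437 = 11·38 + 19; 38 = 2·19 + 0 → 19
gcd(19, 361): 361 = 19·19 + 0 → 19
gcd(19, 7011): 7011 = 369·19 + 0 → 19

19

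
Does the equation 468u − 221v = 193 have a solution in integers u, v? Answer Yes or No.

gcd(468, 221): 468 = 2·221 + 26; 221 = 8·26 + 13; 26 = 2·13 + 0 → 13
13 does not divide 193, so a solution does not exist.

No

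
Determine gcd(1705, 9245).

Euclid: 9245 = 5·1705 + 720; 1705 = 2·720 + 265; 720 = 2·265 + 190; 265 = 1·190 + 75; 190 = 2·75 + 40; 75 = 1·40 + 35; 40 = 1·35 + 5; 35 = 7·5 + 0. Last nonzero remainder: 5.

5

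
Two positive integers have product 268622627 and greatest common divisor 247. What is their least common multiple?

Since gcd(m,n)·lcm(m,n) = mn, lcm = 268622627/247 = 1087541.

1087541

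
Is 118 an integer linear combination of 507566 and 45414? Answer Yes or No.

By Bézout, 507566u + 45414v = 118 has integer solutions iff gcd(507566, 45414) | 118.
Euclid: 507566 = 11·45414 + 8012; 45414 = 5·8012 + 5354; 8012 = 1·5354 + 2658; 5354 = 2·2658 + 38; 2658 = 69·38 + 36; 38 = 1·36 + 2; 36 = 18·2 + 0. gcd = 2; 118 mod 2 = 0. Yes.

Yes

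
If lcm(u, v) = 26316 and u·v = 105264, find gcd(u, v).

gcd·lcm = product, so gcd = 105264/26316 = 4.

4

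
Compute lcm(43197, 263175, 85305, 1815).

lcm(43197, 263175) = 43197·263175/gcd = 11368370475/363 = 31317825
lcm(31317825, 85305) = 31317825·85305/gcd = 2671567061625/1815 = 1471937775
lcm(1471937775, 1815) = 1471937775·1815/gcd = 2671567061625/1815 = 1471937775

1471937775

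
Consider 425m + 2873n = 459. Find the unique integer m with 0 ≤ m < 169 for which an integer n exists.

116

gcd(425, 2873) = 17 (Euclid: 2873 = 6·425 + 323; 425 = 1·323 + 102; 323 = 3·102 + 17; 102 = 6·17 + 0), and 17 | 459.
Extended Euclid: 425·(-27) + 2873·(4) = 17. Scale by 27: m₀ = -729.
General solution m = m₀ + 169t; reducing mod 169 gives m = 116 (and n = -17).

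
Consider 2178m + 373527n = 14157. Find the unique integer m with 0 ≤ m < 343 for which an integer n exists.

Reduce mod 373527: 2178m ≡ 14157 (mod 373527). With g = gcd(2178, 373527) = 1089 dividing 14157, divide through: 2m ≡ 13 (mod 343).
Since gcd(2, 343) = 1, m ≡ 13·(2)⁻¹ ≡ 178 (mod 343). Smallest non-negative: 178.

178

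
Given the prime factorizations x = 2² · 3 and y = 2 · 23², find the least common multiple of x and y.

6348

max exponent per prime: 2² · 3 · 23² = 6348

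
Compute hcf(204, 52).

204 = 2² · 3 · 17
52 = 2² · 13
Common: 2² = 4

4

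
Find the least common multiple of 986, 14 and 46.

158746

986 = 2 · 17 · 29; 14 = 2 · 7; 46 = 2 · 23
lcm takes max exponent of each prime: 2 · 7 · 17 · 23 · 29 = 158746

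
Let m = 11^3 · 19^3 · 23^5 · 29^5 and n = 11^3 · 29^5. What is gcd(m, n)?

min exponent per shared prime: 11^3 · 29^5 = 27300339319

27300339319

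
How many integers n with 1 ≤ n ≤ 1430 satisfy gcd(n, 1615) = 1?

1020

Prime factors of 1615: 5, 17, 19. Count integers ≤ 1430 divisible by none of them.
By inclusion–exclusion: 1430 − ⌊1430/5⌋ − ⌊1430/17⌋ − ⌊1430/19⌋ + ⌊1430/85⌋ + ⌊1430/95⌋ + ⌊1430/323⌋ − ⌊1430/1615⌋ = 1020.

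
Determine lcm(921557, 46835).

gcd first: 921557 = 19·46835 + 31692; 46835 = 1·31692 + 15143; 31692 = 2·15143 + 1406; 15143 = 10·1406 + 1083; 1406 = 1·1083 + 323; 1083 = 3·323 + 114; 323 = 2·114 + 95; 114 = 1·95 + 19; 95 = 5·19 + 0 → gcd = 19
lcm = 921557·46835/gcd = 43161122095/19 = 2271638005

2271638005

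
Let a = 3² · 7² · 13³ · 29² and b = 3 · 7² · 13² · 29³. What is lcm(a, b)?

23629941153

max exponent per prime: 3² · 7² · 13³ · 29³ = 23629941153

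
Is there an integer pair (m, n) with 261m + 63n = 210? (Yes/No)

No

gcd(261, 63): 261 = 4·63 + 9; 63 = 7·9 + 0 → 9
9 does not divide 210, so a solution does not exist.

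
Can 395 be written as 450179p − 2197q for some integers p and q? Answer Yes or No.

gcd(450179, 2197): 450179 = 204·2197 + 1991; 2197 = 1·1991 + 206; 1991 = 9·206 + 137; 206 = 1·137 + 69; 137 = 1·69 + 68; 69 = 1·68 + 1; 68 = 68·1 + 0 → 1
1 divides 395, so a solution exists.

Yes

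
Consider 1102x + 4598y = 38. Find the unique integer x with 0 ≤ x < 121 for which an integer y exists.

Euclid: 4598 = 4·1102 + 190; 1102 = 5·190 + 152; 190 = 1·152 + 38; 152 = 4·38 + 0 → gcd = 38; 38 = 38·1.
Back-substitution yields 1102·(-25) + 4598·(6) = 38, so one solution is x = -25·1 = -25, y = 6·1 = 6.
Solutions in x differ by 4598/38 = 121; the one in [0, 121) is -25 mod 121 = 96.

96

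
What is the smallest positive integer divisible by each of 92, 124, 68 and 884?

92 = 2² · 23; 124 = 2² · 31; 68 = 2² · 17; 884 = 2² · 13 · 17
lcm takes max exponent of each prime: 2² · 13 · 17 · 23 · 31 = 630292

630292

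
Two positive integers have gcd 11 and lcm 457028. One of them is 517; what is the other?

9724

m·n = gcd·lcm = 11·457028 = 5027308, so n = 5027308/517 = 9724.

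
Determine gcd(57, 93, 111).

3

57 = 3 · 19; 93 = 3 · 31; 111 = 3 · 37
gcd takes min exponent of each prime: 3 = 3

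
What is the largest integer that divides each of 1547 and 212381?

221

1547 = 7 · 13 · 17
212381 = 13 · 17 · 31²
Common: 13 · 17 = 221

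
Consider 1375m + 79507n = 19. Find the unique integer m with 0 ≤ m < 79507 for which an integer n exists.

Euclid: 79507 = 57·1375 + 1132; 1375 = 1·1132 + 243; 1132 = 4·243 + 160; 243 = 1·160 + 83; 160 = 1·83 + 77; 83 = 1·77 + 6; 77 = 12·6 + 5; 6 = 1·5 + 1; 5 = 5·1 + 0 → gcd = 1; 19 = 1·19.
Back-substitution yields 1375·(13415) + 79507·(-232) = 1, so one solution is m = 13415·19 = 254885, n = -232·19 = -4408.
Solutions in m differ by 79507/1 = 79507; the one in [0, 79507) is 254885 mod 79507 = 16364.

16364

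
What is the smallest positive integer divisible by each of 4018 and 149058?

4018 = 2 · 7² · 41; 149058 = 2 · 3² · 7² · 13²
max exponents: 2 · 3² · 7² · 13² · 41 = 6111378

6111378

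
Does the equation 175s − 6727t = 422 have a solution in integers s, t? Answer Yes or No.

No

By Bézout, 175s − 6727t = 422 has integer solutions iff gcd(175, 6727) | 422.
Euclid: 6727 = 38·175 + 77; 175 = 2·77 + 21; 77 = 3·21 + 14; 21 = 1·14 + 7; 14 = 2·7 + 0. gcd = 7; 422 mod 7 = 2. No.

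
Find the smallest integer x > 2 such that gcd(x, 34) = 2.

4

gcd(x, 34) = 2 forces 2 | x; write x = 2s. Then gcd(2s, 2·17) = 2·gcd(s, 17), so need gcd(s, 17) = 1.
2s > 2 gives s ≥ 2. The least s ≥ 2 coprime to 17 is 2, so x = 2·2 = 4.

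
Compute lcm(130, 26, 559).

5590

130 = 2 · 5 · 13; 26 = 2 · 13; 559 = 13 · 43
lcm takes max exponent of each prime: 2 · 5 · 13 · 43 = 5590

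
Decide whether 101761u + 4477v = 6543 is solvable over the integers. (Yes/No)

No

By Bézout, 101761u + 4477v = 6543 has integer solutions iff gcd(101761, 4477) | 6543.
Euclid: 101761 = 22·4477 + 3267; 4477 = 1·3267 + 1210; 3267 = 2·1210 + 847; 1210 = 1·847 + 363; 847 = 2·363 + 121; 363 = 3·121 + 0. gcd = 121; 6543 mod 121 = 9. No.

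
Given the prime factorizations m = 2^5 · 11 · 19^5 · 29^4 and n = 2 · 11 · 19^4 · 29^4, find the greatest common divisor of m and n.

min exponent per shared prime: 2 · 11 · 19^4 · 29^4 = 2027818478422

2027818478422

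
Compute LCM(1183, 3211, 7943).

1183 = 7 · 13²; 3211 = 13² · 19; 7943 = 13² · 47
lcm takes max exponent of each prime: 7 · 13² · 19 · 47 = 1056419

1056419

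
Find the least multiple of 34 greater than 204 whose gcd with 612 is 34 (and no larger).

612 = 34·18. Any x with gcd(x, 612) = 34 is a multiple of 34, say 34s, with s coprime to 18.
Need s > 204/34, so s ≥ 7. First s ≥ 7 with gcd(s, 18) = 1 is s = 7. Thus x = 34·7 = 238.

238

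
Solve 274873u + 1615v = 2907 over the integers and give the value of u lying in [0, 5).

gcd(274873, 1615) = 323 (Euclid: 274873 = 170·1615 + 323; 1615 = 5·323 + 0), and 323 | 2907.
Extended Euclid: 274873·(1) + 1615·(-170) = 323. Scale by 9: u₀ = 9.
General solution u = u₀ + 5t; reducing mod 5 gives u = 4 (and v = -679).

4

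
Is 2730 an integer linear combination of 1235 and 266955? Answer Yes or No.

gcd(1235, 266955): 266955 = 216·1235 + 195; 1235 = 6·195 + 65; 195 = 3·65 + 0 → 65
65 divides 2730, so a solution exists.

Yes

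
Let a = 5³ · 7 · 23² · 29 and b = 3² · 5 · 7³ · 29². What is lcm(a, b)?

max exponent per prime: 3² · 5³ · 7³ · 23² · 29² = 171671542875

171671542875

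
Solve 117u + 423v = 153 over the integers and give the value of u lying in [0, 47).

23

gcd(117, 423) = 9 (Euclid: 423 = 3·117 + 72; 117 = 1·72 + 45; 72 = 1·45 + 27; 45 = 1·27 + 18; 27 = 1·18 + 9; 18 = 2·9 + 0), and 9 | 153.
Extended Euclid: 117·(-18) + 423·(5) = 9. Scale by 17: u₀ = -306.
General solution u = u₀ + 47t; reducing mod 47 gives u = 23 (and v = -6).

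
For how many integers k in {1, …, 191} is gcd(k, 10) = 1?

77

Prime factors of 10: 2, 5. Count integers ≤ 191 divisible by none of them.
By inclusion–exclusion: 191 − ⌊191/2⌋ − ⌊191/5⌋ + ⌊191/10⌋ = 77.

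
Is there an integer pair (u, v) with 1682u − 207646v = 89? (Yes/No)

gcd(1682, 207646): 207646 = 123·1682 + 760; 1682 = 2·760 + 162; 760 = 4·162 + 112; 162 = 1·112 + 50; 112 = 2·50 + 12; 50 = 4·12 + 2; 12 = 6·2 + 0 → 2
2 does not divide 89, so a solution does not exist.

No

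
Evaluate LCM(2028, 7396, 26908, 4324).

27267918259764

2028 = 2² · 3 · 13²; 7396 = 2² · 43²; 26908 = 2² · 7 · 31²; 4324 = 2² · 23 · 47
lcm takes max exponent of each prime: 2² · 3 · 7 · 13² · 23 · 31² · 43² · 47 = 27267918259764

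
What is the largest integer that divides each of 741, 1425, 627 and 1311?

741 = 3 · 13 · 19; 1425 = 3 · 5² · 19; 627 = 3 · 11 · 19; 1311 = 3 · 19 · 23
gcd takes min exponent of each prime: 3 · 19 = 57

57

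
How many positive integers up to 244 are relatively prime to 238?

99

238 = 2·7·17. Inclusion–exclusion on these primes:
244 − ⌊244/2⌋ − ⌊244/7⌋ − ⌊244/17⌋ + ⌊244/14⌋ + ⌊244/34⌋ + ⌊244/119⌋ − ⌊244/238⌋ = 99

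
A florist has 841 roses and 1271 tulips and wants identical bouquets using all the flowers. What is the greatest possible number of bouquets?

1

Euclid: 1271 = 1·841 + 430; 841 = 1·430 + 411; 430 = 1·411 + 19; 411 = 21·19 + 12; 19 = 1·12 + 7; 12 = 1·7 + 5; 7 = 1·5 + 2; 5 = 2·2 + 1; 2 = 2·1 + 0. Last nonzero remainder: 1.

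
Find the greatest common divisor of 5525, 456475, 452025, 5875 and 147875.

5525 = 5² · 13 · 17; 456475 = 5² · 19 · 31²; 452025 = 3² · 5² · 7² · 41; 5875 = 5³ · 47; 147875 = 5³ · 7 · 13²
gcd takes min exponent of each prime: 5² = 25

25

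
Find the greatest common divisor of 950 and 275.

Euclid: 950 = 3·275 + 125; 275 = 2·125 + 25; 125 = 5·25 + 0. Last nonzero remainder: 25.

25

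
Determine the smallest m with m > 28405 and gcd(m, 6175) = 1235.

29640

gcd(m, 6175) = 1235 forces 1235 | m; write m = 1235s. Then gcd(1235s, 1235·5) = 1235·gcd(s, 5), so need gcd(s, 5) = 1.
1235s > 28405 gives s ≥ 24. The least s ≥ 24 coprime to 5 is 24, so m = 1235·24 = 29640.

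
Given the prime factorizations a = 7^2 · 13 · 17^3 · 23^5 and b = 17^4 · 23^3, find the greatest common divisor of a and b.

59776471

min exponent per shared prime: 17^3 · 23^3 = 59776471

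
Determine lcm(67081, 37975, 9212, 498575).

107510718700

67081 = 7² · 37²; 37975 = 5² · 7² · 31; 9212 = 2² · 7² · 47; 498575 = 5² · 7² · 11 · 37
lcm takes max exponent of each prime: 2² · 5² · 7² · 11 · 31 · 37² · 47 = 107510718700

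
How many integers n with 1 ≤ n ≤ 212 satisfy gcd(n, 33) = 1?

33 = 3·11. Inclusion–exclusion on these primes:
212 − ⌊212/3⌋ − ⌊212/11⌋ + ⌊212/33⌋ = 129

129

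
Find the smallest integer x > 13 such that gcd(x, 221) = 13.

26

Multiples of 13 above 13: 13·2, 13·3, … . Need the cofactor coprime to 221/13 = 17.
Checking s = 2, 3, … the first with gcd(s, 17) = 1 is s = 2, giving 26.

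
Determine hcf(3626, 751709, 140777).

gcd(3626, 751709): 751709 = 207·3626 + 1127; 3626 = 3·1127 + 245; 1127 = 4·245 + 147; 245 = 1·147 + 98; 147 = 1·98 + 49; 98 = 2·49 + 0 → 49
gcd(49, 140777): 140777 = 2873·49 + 0 → 49

49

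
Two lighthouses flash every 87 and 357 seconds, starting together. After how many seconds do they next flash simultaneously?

gcd first: 357 = 4·87 + 9; 87 = 9·9 + 6; 9 = 1·6 + 3; 6 = 2·3 + 0 → gcd = 3
lcm = 87·357/gcd = 31059/3 = 10353

10353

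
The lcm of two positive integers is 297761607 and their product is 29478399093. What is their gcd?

From gcd × lcm = ab: gcd = 29478399093 / 297761607 = 99.

99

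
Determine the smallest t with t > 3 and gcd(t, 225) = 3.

gcd(t, 225) = 3 forces 3 | t; write t = 3s. Then gcd(3s, 3·75) = 3·gcd(s, 75), so need gcd(s, 75) = 1.
3s > 3 gives s ≥ 2. The least s ≥ 2 coprime to 75 is 2, so t = 3·2 = 6.

6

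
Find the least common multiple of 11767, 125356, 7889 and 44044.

lcm(11767, 125356) = 11767·125356/gcd = 1475064052/7 = 210723436
lcm(210723436, 7889) = 210723436·7889/gcd = 1662397186604/7 = 237485312372
lcm(237485312372, 44044) = 237485312372·44044/gcd = 10459803098112368/3388 = 3087309060836

3087309060836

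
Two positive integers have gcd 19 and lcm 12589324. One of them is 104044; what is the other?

m·n = gcd·lcm = 19·12589324 = 239197156, so n = 239197156/104044 = 2299.

2299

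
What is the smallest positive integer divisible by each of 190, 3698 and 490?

190 = 2 · 5 · 19; 3698 = 2 · 43²; 490 = 2 · 5 · 7²
lcm takes max exponent of each prime: 2 · 5 · 7² · 19 · 43² = 17214190

17214190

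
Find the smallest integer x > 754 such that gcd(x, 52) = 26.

806

gcd(x, 52) = 26 forces 26 | x; write x = 26s. Then gcd(26s, 26·2) = 26·gcd(s, 2), so need gcd(s, 2) = 1.
26s > 754 gives s ≥ 30. The least s ≥ 30 coprime to 2 is 31, so x = 26·31 = 806.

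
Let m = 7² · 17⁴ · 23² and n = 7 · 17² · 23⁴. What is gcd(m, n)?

1070167

min exponent per shared prime: 7 · 17² · 23² = 1070167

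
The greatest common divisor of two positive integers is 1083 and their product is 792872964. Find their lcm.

732108

For any two positive integers, gcd × lcm equals their product. Hence lcm = 792872964 / 1083 = 732108.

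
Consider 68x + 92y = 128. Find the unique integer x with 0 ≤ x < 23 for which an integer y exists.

Reduce mod 92: 68x ≡ 128 (mod 92). With g = gcd(68, 92) = 4 dividing 128, divide through: 17x ≡ 32 (mod 23).
Since gcd(17, 23) = 1, x ≡ 32·(17)⁻¹ ≡ 10 (mod 23). Smallest non-negative: 10.

10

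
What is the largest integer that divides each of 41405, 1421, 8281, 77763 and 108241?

41405 = 5 · 7² · 13²; 1421 = 7² · 29; 8281 = 7² · 13²; 77763 = 3 · 7² · 23²; 108241 = 7² · 47²
gcd takes min exponent of each prime: 7² = 49

49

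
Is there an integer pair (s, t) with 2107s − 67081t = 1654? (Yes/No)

By Bézout, 2107s − 67081t = 1654 has integer solutions iff gcd(2107, 67081) | 1654.
Euclid: 67081 = 31·2107 + 1764; 2107 = 1·1764 + 343; 1764 = 5·343 + 49; 343 = 7·49 + 0. gcd = 49; 1654 mod 49 = 37. No.

No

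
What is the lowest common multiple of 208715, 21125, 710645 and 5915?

30717630125

208715 = 5 · 13³ · 19; 21125 = 5³ · 13²; 710645 = 5 · 13² · 29²; 5915 = 5 · 7 · 13²
lcm takes max exponent of each prime: 5³ · 7 · 13³ · 19 · 29² = 30717630125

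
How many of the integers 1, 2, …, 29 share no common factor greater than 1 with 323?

323 = 17·19. Inclusion–exclusion on these primes:
29 − ⌊29/17⌋ − ⌊29/19⌋ + ⌊29/323⌋ = 27

27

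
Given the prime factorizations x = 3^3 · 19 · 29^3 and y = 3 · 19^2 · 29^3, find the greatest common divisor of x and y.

min exponent per shared prime: 3 · 19 · 29^3 = 1390173

1390173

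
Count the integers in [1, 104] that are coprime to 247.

91

247 = 13·19. Inclusion–exclusion on these primes:
104 − ⌊104/13⌋ − ⌊104/19⌋ + ⌊104/247⌋ = 91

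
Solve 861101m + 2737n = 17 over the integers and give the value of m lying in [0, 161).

gcd(861101, 2737) = 17 (Euclid: 861101 = 314·2737 + 1683; 2737 = 1·1683 + 1054; 1683 = 1·1054 + 629; 1054 = 1·629 + 425; 629 = 1·425 + 204; 425 = 2·204 + 17; 204 = 12·17 + 0), and 17 | 17.
Extended Euclid: 861101·(-13) + 2737·(4090) = 17. Scale by 1: m₀ = -13.
General solution m = m₀ + 161t; reducing mod 161 gives m = 148 (and n = -46563).

148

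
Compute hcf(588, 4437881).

49

588 = 2² · 3 · 7²
4437881 = 7² · 41 · 47²
Common: 7² = 49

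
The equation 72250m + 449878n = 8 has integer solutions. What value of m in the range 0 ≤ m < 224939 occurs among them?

Reduce mod 449878: 72250m ≡ 8 (mod 449878). With g = gcd(72250, 449878) = 2 dividing 8, divide through: 36125m ≡ 4 (mod 224939).
Since gcd(36125, 224939) = 1, m ≡ 4·(36125)⁻¹ ≡ 53948 (mod 224939). Smallest non-negative: 53948.

53948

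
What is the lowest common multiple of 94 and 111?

gcd first: 111 = 1·94 + 17; 94 = 5·17 + 9; 17 = 1·9 + 8; 9 = 1·8 + 1; 8 = 8·1 + 0 → gcd = 1
lcm = 94·111/gcd = 10434/1 = 10434

10434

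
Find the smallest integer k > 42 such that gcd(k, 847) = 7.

49

Multiples of 7 above 42: 7·7, 7·8, … . Need the cofactor coprime to 847/7 = 121.
Checking s = 7, 8, … the first with gcd(s, 121) = 1 is s = 7, giving 49.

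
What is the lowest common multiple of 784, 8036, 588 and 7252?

784 = 2⁴ · 7²; 8036 = 2² · 7² · 41; 588 = 2² · 3 · 7²; 7252 = 2² · 7² · 37
lcm takes max exponent of each prime: 2⁴ · 3 · 7² · 37 · 41 = 3567984

3567984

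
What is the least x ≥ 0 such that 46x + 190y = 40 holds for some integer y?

5

gcd(46, 190) = 2 (Euclid: 190 = 4·46 + 6; 46 = 7·6 + 4; 6 = 1·4 + 2; 4 = 2·2 + 0), and 2 | 40.
Extended Euclid: 46·(-33) + 190·(8) = 2. Scale by 20: x₀ = -660.
General solution x = x₀ + 95t; reducing mod 95 gives x = 5 (and y = -1).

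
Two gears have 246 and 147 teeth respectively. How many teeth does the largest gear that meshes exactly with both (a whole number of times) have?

3

Euclid: 246 = 1·147 + 99; 147 = 1·99 + 48; 99 = 2·48 + 3; 48 = 16·3 + 0. Last nonzero remainder: 3.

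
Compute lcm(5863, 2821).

gcd first: 5863 = 2·2821 + 221; 2821 = 12·221 + 169; 221 = 1·169 + 52; 169 = 3·52 + 13; 52 = 4·13 + 0 → gcd = 13
lcm = 5863·2821/gcd = 16539523/13 = 1272271

1272271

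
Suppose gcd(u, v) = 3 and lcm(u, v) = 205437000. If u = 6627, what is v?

93000

Using uv = gcd(u,v)·lcm(u,v) = 3·205437000 = 616311000, we get v = 616311000/6627 = 93000.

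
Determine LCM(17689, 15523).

17689 = 7² · 19²; 15523 = 19² · 43
max exponents: 7² · 19² · 43 = 760627

760627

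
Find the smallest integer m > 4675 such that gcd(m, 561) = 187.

Multiples of 187 above 4675: 187·26, 187·27, … . Need the cofactor coprime to 561/187 = 3.
Checking s = 26, 27, … the first with gcd(s, 3) = 1 is s = 26, giving 4862.

4862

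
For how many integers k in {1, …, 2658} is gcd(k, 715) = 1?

1785

Prime factors of 715: 5, 11, 13. Count integers ≤ 2658 divisible by none of them.
By inclusion–exclusion: 2658 − ⌊2658/5⌋ − ⌊2658/11⌋ − ⌊2658/13⌋ + ⌊2658/55⌋ + ⌊2658/65⌋ + ⌊2658/143⌋ − ⌊2658/715⌋ = 1785.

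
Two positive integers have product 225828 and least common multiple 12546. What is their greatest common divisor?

From gcd × lcm = pq: gcd = 225828 / 12546 = 18.

18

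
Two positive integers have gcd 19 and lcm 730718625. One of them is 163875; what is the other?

84721

Using mn = gcd(m,n)·lcm(m,n) = 19·730718625 = 13883653875, we get n = 13883653875/163875 = 84721.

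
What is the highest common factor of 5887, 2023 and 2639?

gcd(5887, 2023): 5887 = 2·2023 + 1841; 2023 = 1·1841 + 182; 1841 = 10·182 + 21; 182 = 8·21 + 14; 21 = 1·14 + 7; 14 = 2·7 + 0 → 7
gcd(7, 2639): 2639 = 377·7 + 0 → 7

7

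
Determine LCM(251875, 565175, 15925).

251875 = 5⁴ · 13 · 31; 565175 = 5² · 13 · 37 · 47; 15925 = 5² · 7² · 13
lcm takes max exponent of each prime: 5⁴ · 7² · 13 · 31 · 37 · 47 = 21462520625

21462520625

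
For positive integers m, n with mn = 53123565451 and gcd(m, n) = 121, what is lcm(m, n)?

gcd·lcm = product, so lcm = 53123565451/121 = 439037731.

439037731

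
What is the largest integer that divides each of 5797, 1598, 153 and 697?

17

gcd(5797, 1598): 5797 = 3·1598 + 1003; 1598 = 1·1003 + 595; 1003 = 1·595 + 408; 595 = 1·408 + 187; 408 = 2·187 + 34; 187 = 5·34 + 17; 34 = 2·17 + 0 → 17
gcd(17, 153): 153 = 9·17 + 0 → 17
gcd(17, 697): 697 = 41·17 + 0 → 17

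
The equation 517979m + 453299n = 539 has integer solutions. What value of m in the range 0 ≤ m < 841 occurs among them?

gcd(517979, 453299) = 539 (Euclid: 517979 = 1·453299 + 64680; 453299 = 7·64680 + 539; 64680 = 120·539 + 0), and 539 | 539.
Extended Euclid: 517979·(-7) + 453299·(8) = 539. Scale by 1: m₀ = -7.
General solution m = m₀ + 841t; reducing mod 841 gives m = 834 (and n = -953).

834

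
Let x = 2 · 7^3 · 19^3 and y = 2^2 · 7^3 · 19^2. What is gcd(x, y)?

247646

min exponent per shared prime: 2 · 7^3 · 19^2 = 247646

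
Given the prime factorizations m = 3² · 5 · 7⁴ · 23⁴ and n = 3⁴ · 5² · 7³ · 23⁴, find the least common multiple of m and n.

max exponent per prime: 3⁴ · 5² · 7⁴ · 23⁴ = 1360593938025

1360593938025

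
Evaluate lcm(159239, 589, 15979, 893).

159239 = 17² · 19 · 29; 589 = 19 · 31; 15979 = 19 · 29²; 893 = 19 · 47
lcm takes max exponent of each prime: 17² · 19 · 29² · 31 · 47 = 6728325467

6728325467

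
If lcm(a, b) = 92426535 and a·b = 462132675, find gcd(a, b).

5

From gcd × lcm = ab: gcd = 462132675 / 92426535 = 5.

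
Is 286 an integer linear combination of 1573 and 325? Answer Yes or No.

Yes

gcd(1573, 325): 1573 = 4·325 + 273; 325 = 1·273 + 52; 273 = 5·52 + 13; 52 = 4·13 + 0 → 13
13 divides 286, so a solution exists.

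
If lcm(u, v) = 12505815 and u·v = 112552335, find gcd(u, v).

9

gcd·lcm = product, so gcd = 112552335/12505815 = 9.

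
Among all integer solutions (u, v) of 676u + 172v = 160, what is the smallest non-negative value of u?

1

gcd(676, 172) = 4 (Euclid: 676 = 3·172 + 160; 172 = 1·160 + 12; 160 = 13·12 + 4; 12 = 3·4 + 0), and 4 | 160.
Extended Euclid: 676·(14) + 172·(-55) = 4. Scale by 40: u₀ = 560.
General solution u = u₀ + 43t; reducing mod 43 gives u = 1 (and v = -3).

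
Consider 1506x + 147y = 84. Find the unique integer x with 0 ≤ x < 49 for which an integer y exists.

Euclid: 1506 = 10·147 + 36; 147 = 4·36 + 3; 36 = 12·3 + 0 → gcd = 3; 84 = 3·28.
Back-substitution yields 1506·(-4) + 147·(41) = 3, so one solution is x = -4·28 = -112, y = 41·28 = 1148.
Solutions in x differ by 147/3 = 49; the one in [0, 49) is -112 mod 49 = 35.

35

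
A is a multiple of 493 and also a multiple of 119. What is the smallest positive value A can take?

493 = 17 · 29; 119 = 7 · 17
max exponents: 7 · 17 · 29 = 3451

3451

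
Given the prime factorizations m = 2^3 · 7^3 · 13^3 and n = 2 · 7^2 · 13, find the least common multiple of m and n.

6028568

max exponent per prime: 2^3 · 7^3 · 13^3 = 6028568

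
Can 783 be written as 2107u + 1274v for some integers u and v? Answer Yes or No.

No

By Bézout, 2107u + 1274v = 783 has integer solutions iff gcd(2107, 1274) | 783.
Euclid: 2107 = 1·1274 + 833; 1274 = 1·833 + 441; 833 = 1·441 + 392; 441 = 1·392 + 49; 392 = 8·49 + 0. gcd = 49; 783 mod 49 = 48. No.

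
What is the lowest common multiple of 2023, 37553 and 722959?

lcm(2023, 37553) = 2023·37553/gcd = 75969719/17 = 4468807
lcm(4468807, 722959) = 4468807·722959/gcd = 3230764239913/17 = 190044955289

190044955289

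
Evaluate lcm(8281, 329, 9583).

532824383

8281 = 7² · 13²; 329 = 7 · 47; 9583 = 7 · 37²
lcm takes max exponent of each prime: 7² · 13² · 37² · 47 = 532824383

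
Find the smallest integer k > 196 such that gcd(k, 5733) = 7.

Multiples of 7 above 196: 7·29, 7·30, … . Need the cofactor coprime to 5733/7 = 819.
Checking s = 29, 30, … the first with gcd(s, 819) = 1 is s = 29, giving 203.

203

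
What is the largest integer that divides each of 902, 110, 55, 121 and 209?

11

gcd(902, 110): 902 = 8·110 + 22; 110 = 5·22 + 0 → 22
gcd(22, 55): 55 = 2·22 + 11; 22 = 2·11 + 0 → 11
gcd(11, 121): 121 = 11·11 + 0 → 11
gcd(11, 209): 209 = 19·11 + 0 → 11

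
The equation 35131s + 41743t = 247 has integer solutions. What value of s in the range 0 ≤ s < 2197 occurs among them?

gcd(35131, 41743) = 19 (Euclid: 41743 = 1·35131 + 6612; 35131 = 5·6612 + 2071; 6612 = 3·2071 + 399; 2071 = 5·399 + 76; 399 = 5·76 + 19; 76 = 4·19 + 0), and 19 | 247.
Extended Euclid: 35131·(-524) + 41743·(441) = 19. Scale by 13: s₀ = -6812.
General solution s = s₀ + 2197k; reducing mod 2197 gives s = 1976 (and t = -1663).

1976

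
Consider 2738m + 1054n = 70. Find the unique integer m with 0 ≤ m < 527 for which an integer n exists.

Reduce mod 1054: 2738m ≡ 70 (mod 1054). With g = gcd(2738, 1054) = 2 dividing 70, divide through: 1369m ≡ 35 (mod 527).
Since gcd(1369, 527) = 1, m ≡ 35·(1369)⁻¹ ≡ 410 (mod 527). Smallest non-negative: 410.

410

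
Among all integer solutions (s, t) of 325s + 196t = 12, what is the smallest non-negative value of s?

32

gcd(325, 196) = 1 (Euclid: 325 = 1·196 + 129; 196 = 1·129 + 67; 129 = 1·67 + 62; 67 = 1·62 + 5; 62 = 12·5 + 2; 5 = 2·2 + 1; 2 = 2·1 + 0), and 1 | 12.
Extended Euclid: 325·(-79) + 196·(131) = 1. Scale by 12: s₀ = -948.
General solution s = s₀ + 196k; reducing mod 196 gives s = 32 (and t = -53).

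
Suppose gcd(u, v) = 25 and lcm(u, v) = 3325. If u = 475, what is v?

175

Using uv = gcd(u,v)·lcm(u,v) = 25·3325 = 83125, we get v = 83125/475 = 175.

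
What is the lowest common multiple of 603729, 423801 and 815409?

1072759419081

603729 = 3² · 7² · 37²; 423801 = 3² · 7² · 31²; 815409 = 3² · 7² · 43²
lcm takes max exponent of each prime: 3² · 7² · 31² · 37² · 43² = 1072759419081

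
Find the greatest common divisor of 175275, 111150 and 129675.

1425

175275 = 3² · 5² · 19 · 41; 111150 = 2 · 3² · 5² · 13 · 19; 129675 = 3 · 5² · 7 · 13 · 19
gcd takes min exponent of each prime: 3 · 5² · 19 = 1425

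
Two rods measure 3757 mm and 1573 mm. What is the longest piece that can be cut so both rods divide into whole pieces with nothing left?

3757 = 13 · 17²
1573 = 11² · 13
Common: 13 = 13

13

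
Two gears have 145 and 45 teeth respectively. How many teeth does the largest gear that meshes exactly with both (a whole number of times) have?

145 = 5 · 29
45 = 3² · 5
Common: 5 = 5

5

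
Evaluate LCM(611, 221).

10387

gcd first: 611 = 2·221 + 169; 221 = 1·169 + 52; 169 = 3·52 + 13; 52 = 4·13 + 0 → gcd = 13
lcm = 611·221/gcd = 135031/13 = 10387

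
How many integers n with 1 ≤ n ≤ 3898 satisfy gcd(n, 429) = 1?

2181

429 = 3·11·13. Inclusion–exclusion on these primes:
3898 − ⌊3898/3⌋ − ⌊3898/11⌋ − ⌊3898/13⌋ + ⌊3898/33⌋ + ⌊3898/39⌋ + ⌊3898/143⌋ − ⌊3898/429⌋ = 2181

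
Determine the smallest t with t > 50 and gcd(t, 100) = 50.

Multiples of 50 above 50: 50·2, 50·3, … . Need the cofactor coprime to 100/50 = 2.
Checking s = 2, 3, … the first with gcd(s, 2) = 1 is s = 3, giving 150.

150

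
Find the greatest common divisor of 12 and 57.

12 = 2² · 3
57 = 3 · 19
Common: 3 = 3

3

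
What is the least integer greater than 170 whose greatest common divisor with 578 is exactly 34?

578 = 34·17. Any x with gcd(x, 578) = 34 is a multiple of 34, say 34s, with s coprime to 17.
Need s > 170/34, so s ≥ 6. First s ≥ 6 with gcd(s, 17) = 1 is s = 6. Thus x = 34·6 = 204.

204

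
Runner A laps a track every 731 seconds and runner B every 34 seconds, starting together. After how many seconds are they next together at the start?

gcd first: 731 = 21·34 + 17; 34 = 2·17 + 0 → gcd = 17
lcm = 731·34/gcd = 24854/17 = 1462

1462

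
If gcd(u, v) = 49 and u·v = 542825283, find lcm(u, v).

11078067

gcd·lcm = product, so lcm = 542825283/49 = 11078067.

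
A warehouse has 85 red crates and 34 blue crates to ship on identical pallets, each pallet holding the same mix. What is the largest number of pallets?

17

Euclid: 85 = 2·34 + 17; 34 = 2·17 + 0. Last nonzero remainder: 17.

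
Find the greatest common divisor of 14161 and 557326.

49

Euclid: 557326 = 39·14161 + 5047; 14161 = 2·5047 + 4067; 5047 = 1·4067 + 980; 4067 = 4·980 + 147; 980 = 6·147 + 98; 147 = 1·98 + 49; 98 = 2·49 + 0. Last nonzero remainder: 49.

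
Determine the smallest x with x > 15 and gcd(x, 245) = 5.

20

Multiples of 5 above 15: 5·4, 5·5, … . Need the cofactor coprime to 245/5 = 49.
Checking s = 4, 5, … the first with gcd(s, 49) = 1 is s = 4, giving 20.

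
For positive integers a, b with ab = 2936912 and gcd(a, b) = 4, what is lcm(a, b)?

734228

gcd·lcm = product, so lcm = 2936912/4 = 734228.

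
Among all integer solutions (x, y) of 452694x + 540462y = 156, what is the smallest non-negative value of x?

Reduce mod 540462: 452694x ≡ 156 (mod 540462). With g = gcd(452694, 540462) = 6 dividing 156, divide through: 75449x ≡ 26 (mod 90077).
Since gcd(75449, 90077) = 1, x ≡ 26·(75449)⁻¹ ≡ 89843 (mod 90077). Smallest non-negative: 89843.

89843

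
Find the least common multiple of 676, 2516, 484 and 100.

676 = 2² · 13²; 2516 = 2² · 17 · 37; 484 = 2² · 11²; 100 = 2² · 5²
lcm takes max exponent of each prime: 2² · 5² · 11² · 13² · 17 · 37 = 1286242100

1286242100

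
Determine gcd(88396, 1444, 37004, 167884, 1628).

gcd(88396, 1444): 88396 = 61·1444 + 312; 1444 = 4·312 + 196; 312 = 1·196 + 116; 196 = 1·116 + 80; 116 = 1·80 + 36; 80 = 2·36 + 8; 36 = 4·8 + 4; 8 = 2·4 + 0 → 4
gcd(4, 37004): 37004 = 9251·4 + 0 → 4
gcd(4, 167884): 167884 = 41971·4 + 0 → 4
gcd(4, 1628): 1628 = 407·4 + 0 → 4

4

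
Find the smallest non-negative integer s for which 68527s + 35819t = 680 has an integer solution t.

Euclid: 68527 = 1·35819 + 32708; 35819 = 1·32708 + 3111; 32708 = 10·3111 + 1598; 3111 = 1·1598 + 1513; 1598 = 1·1513 + 85; 1513 = 17·85 + 68; 85 = 1·68 + 17; 68 = 4·17 + 0 → gcd = 17; 680 = 17·40.
Back-substitution yields 68527·(426) + 35819·(-815) = 17, so one solution is s = 426·40 = 17040, t = -815·40 = -32600.
Solutions in s differ by 35819/17 = 2107; the one in [0, 2107) is 17040 mod 2107 = 184.

184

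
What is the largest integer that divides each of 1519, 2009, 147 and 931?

gcd(1519, 2009): 2009 = 1·1519 + 490; 1519 = 3·490 + 49; 490 = 10·49 + 0 → 49
gcd(49, 147): 147 = 3·49 + 0 → 49
gcd(49, 931): 931 = 19·49 + 0 → 49

49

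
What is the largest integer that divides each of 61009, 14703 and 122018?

61009 = 13² · 19²; 14703 = 3 · 13² · 29; 122018 = 2 · 13² · 19²
gcd takes min exponent of each prime: 13² = 169

169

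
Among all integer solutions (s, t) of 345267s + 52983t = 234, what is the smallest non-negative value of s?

3140

Euclid: 345267 = 6·52983 + 27369; 52983 = 1·27369 + 25614; 27369 = 1·25614 + 1755; 25614 = 14·1755 + 1044; 1755 = 1·1044 + 711; 1044 = 1·711 + 333; 711 = 2·333 + 45; 333 = 7·45 + 18; 45 = 2·18 + 9; 18 = 2·9 + 0 → gcd = 9; 234 = 9·26.
Back-substitution yields 345267·(2385) + 52983·(-15542) = 9, so one solution is s = 2385·26 = 62010, t = -15542·26 = -404092.
Solutions in s differ by 52983/9 = 5887; the one in [0, 5887) is 62010 mod 5887 = 3140.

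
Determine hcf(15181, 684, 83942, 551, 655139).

19

gcd(15181, 684): 15181 = 22·684 + 133; 684 = 5·133 + 19; 133 = 7·19 + 0 → 19
gcd(19, 83942): 83942 = 4418·19 + 0 → 19
gcd(19, 551): 551 = 29·19 + 0 → 19
gcd(19, 655139): 655139 = 34481·19 + 0 → 19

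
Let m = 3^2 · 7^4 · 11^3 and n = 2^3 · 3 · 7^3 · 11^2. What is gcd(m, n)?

min exponent per shared prime: 3 · 7^3 · 11^2 = 124509

124509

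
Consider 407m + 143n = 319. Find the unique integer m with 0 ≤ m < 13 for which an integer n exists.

5

Euclid: 407 = 2·143 + 121; 143 = 1·121 + 22; 121 = 5·22 + 11; 22 = 2·11 + 0 → gcd = 11; 319 = 11·29.
Back-substitution yields 407·(6) + 143·(-17) = 11, so one solution is m = 6·29 = 174, n = -17·29 = -493.
Solutions in m differ by 143/11 = 13; the one in [0, 13) is 174 mod 13 = 5.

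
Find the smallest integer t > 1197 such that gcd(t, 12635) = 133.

1463

12635 = 133·95. Any t with gcd(t, 12635) = 133 is a multiple of 133, say 133s, with s coprime to 95.
Need s > 1197/133, so s ≥ 10. First s ≥ 10 with gcd(s, 95) = 1 is s = 11. Thus t = 133·11 = 1463.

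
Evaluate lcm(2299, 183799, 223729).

2299 = 11² · 19; 183799 = 7² · 11² · 31; 223729 = 11² · 43²
lcm takes max exponent of each prime: 7² · 11² · 19 · 31 · 43² = 6457042669

6457042669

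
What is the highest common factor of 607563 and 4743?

Euclid: 607563 = 128·4743 + 459; 4743 = 10·459 + 153; 459 = 3·153 + 0. Last nonzero remainder: 153.

153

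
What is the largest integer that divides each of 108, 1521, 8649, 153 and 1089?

108 = 2² · 3³; 1521 = 3² · 13²; 8649 = 3² · 31²; 153 = 3² · 17; 1089 = 3² · 11²
gcd takes min exponent of each prime: 3² = 9

9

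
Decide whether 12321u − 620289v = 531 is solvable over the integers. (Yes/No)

gcd(12321, 620289): 620289 = 50·12321 + 4239; 12321 = 2·4239 + 3843; 4239 = 1·3843 + 396; 3843 = 9·396 + 279; 396 = 1·279 + 117; 279 = 2·117 + 45; 117 = 2·45 + 27; 45 = 1·27 + 18; 27 = 1·18 + 9; 18 = 2·9 + 0 → 9
9 divides 531, so a solution exists.

Yes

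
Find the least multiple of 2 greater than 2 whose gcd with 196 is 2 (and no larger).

196 = 2·98. Any k with gcd(k, 196) = 2 is a multiple of 2, say 2s, with s coprime to 98.
Need s > 2/2, so s ≥ 2. First s ≥ 2 with gcd(s, 98) = 1 is s = 3. Thus k = 2·3 = 6.

6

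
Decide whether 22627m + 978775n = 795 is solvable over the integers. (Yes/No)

gcd(22627, 978775): 978775 = 43·22627 + 5814; 22627 = 3·5814 + 5185; 5814 = 1·5185 + 629; 5185 = 8·629 + 153; 629 = 4·153 + 17; 153 = 9·17 + 0 → 17
17 does not divide 795, so a solution does not exist.

No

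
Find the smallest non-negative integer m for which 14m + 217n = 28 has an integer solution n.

gcd(14, 217) = 7 (Euclid: 217 = 15·14 + 7; 14 = 2·7 + 0), and 7 | 28.
Extended Euclid: 14·(-15) + 217·(1) = 7. Scale by 4: m₀ = -60.
General solution m = m₀ + 31t; reducing mod 31 gives m = 2 (and n = 0).

2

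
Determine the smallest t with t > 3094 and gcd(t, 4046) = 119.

3213

4046 = 119·34. Any t with gcd(t, 4046) = 119 is a multiple of 119, say 119s, with s coprime to 34.
Need s > 3094/119, so s ≥ 27. First s ≥ 27 with gcd(s, 34) = 1 is s = 27. Thus t = 119·27 = 3213.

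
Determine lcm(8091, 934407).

840031893

gcd first: 934407 = 115·8091 + 3942; 8091 = 2·3942 + 207; 3942 = 19·207 + 9; 207 = 23·9 + 0 → gcd = 9
lcm = 8091·934407/gcd = 7560287037/9 = 840031893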